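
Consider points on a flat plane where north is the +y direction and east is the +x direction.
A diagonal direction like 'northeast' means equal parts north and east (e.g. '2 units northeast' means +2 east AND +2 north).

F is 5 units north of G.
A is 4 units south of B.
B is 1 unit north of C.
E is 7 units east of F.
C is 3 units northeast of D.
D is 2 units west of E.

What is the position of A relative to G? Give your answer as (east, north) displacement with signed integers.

Answer: A is at (east=8, north=5) relative to G.

Derivation:
Place G at the origin (east=0, north=0).
  F is 5 units north of G: delta (east=+0, north=+5); F at (east=0, north=5).
  E is 7 units east of F: delta (east=+7, north=+0); E at (east=7, north=5).
  D is 2 units west of E: delta (east=-2, north=+0); D at (east=5, north=5).
  C is 3 units northeast of D: delta (east=+3, north=+3); C at (east=8, north=8).
  B is 1 unit north of C: delta (east=+0, north=+1); B at (east=8, north=9).
  A is 4 units south of B: delta (east=+0, north=-4); A at (east=8, north=5).
Therefore A relative to G: (east=8, north=5).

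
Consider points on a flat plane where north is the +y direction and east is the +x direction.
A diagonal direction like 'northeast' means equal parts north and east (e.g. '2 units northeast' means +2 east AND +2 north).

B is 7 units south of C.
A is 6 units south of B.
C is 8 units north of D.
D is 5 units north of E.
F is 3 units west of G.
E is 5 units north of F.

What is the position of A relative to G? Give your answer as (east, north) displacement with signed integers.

Place G at the origin (east=0, north=0).
  F is 3 units west of G: delta (east=-3, north=+0); F at (east=-3, north=0).
  E is 5 units north of F: delta (east=+0, north=+5); E at (east=-3, north=5).
  D is 5 units north of E: delta (east=+0, north=+5); D at (east=-3, north=10).
  C is 8 units north of D: delta (east=+0, north=+8); C at (east=-3, north=18).
  B is 7 units south of C: delta (east=+0, north=-7); B at (east=-3, north=11).
  A is 6 units south of B: delta (east=+0, north=-6); A at (east=-3, north=5).
Therefore A relative to G: (east=-3, north=5).

Answer: A is at (east=-3, north=5) relative to G.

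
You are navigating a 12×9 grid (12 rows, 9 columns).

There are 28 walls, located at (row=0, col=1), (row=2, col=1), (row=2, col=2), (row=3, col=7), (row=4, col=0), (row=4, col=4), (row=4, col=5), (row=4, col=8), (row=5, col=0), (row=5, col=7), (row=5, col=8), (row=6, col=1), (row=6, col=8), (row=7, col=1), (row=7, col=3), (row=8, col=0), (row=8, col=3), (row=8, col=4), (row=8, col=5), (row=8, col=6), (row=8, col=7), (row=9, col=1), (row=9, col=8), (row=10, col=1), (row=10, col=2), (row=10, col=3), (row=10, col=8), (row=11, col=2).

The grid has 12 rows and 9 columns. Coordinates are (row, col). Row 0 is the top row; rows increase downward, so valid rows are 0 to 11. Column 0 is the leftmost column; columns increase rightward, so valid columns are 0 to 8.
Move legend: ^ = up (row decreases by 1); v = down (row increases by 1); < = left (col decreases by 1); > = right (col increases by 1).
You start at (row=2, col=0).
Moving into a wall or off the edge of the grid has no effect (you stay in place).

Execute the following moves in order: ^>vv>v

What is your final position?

Start: (row=2, col=0)
  ^ (up): (row=2, col=0) -> (row=1, col=0)
  > (right): (row=1, col=0) -> (row=1, col=1)
  v (down): blocked, stay at (row=1, col=1)
  v (down): blocked, stay at (row=1, col=1)
  > (right): (row=1, col=1) -> (row=1, col=2)
  v (down): blocked, stay at (row=1, col=2)
Final: (row=1, col=2)

Answer: Final position: (row=1, col=2)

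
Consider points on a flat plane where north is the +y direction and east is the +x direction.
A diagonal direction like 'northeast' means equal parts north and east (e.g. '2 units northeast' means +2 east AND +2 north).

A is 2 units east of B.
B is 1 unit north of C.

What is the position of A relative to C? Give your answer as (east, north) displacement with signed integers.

Place C at the origin (east=0, north=0).
  B is 1 unit north of C: delta (east=+0, north=+1); B at (east=0, north=1).
  A is 2 units east of B: delta (east=+2, north=+0); A at (east=2, north=1).
Therefore A relative to C: (east=2, north=1).

Answer: A is at (east=2, north=1) relative to C.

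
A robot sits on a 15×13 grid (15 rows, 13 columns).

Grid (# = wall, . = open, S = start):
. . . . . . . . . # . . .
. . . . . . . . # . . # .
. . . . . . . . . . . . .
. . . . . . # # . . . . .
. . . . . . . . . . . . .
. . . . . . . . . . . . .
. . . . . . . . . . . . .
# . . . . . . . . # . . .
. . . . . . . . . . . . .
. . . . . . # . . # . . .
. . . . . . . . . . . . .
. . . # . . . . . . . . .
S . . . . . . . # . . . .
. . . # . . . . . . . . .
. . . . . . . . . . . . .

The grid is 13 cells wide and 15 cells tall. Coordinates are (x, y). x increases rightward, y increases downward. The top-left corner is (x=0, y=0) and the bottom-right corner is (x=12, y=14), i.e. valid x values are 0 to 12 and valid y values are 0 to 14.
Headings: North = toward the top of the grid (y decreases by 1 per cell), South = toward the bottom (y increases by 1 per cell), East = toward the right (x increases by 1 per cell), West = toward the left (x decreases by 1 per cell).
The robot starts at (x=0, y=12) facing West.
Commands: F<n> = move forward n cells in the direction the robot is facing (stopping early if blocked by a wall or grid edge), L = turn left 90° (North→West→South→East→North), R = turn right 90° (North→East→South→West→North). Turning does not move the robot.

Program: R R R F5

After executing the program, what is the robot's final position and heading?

Answer: Final position: (x=0, y=14), facing South

Derivation:
Start: (x=0, y=12), facing West
  R: turn right, now facing North
  R: turn right, now facing East
  R: turn right, now facing South
  F5: move forward 2/5 (blocked), now at (x=0, y=14)
Final: (x=0, y=14), facing South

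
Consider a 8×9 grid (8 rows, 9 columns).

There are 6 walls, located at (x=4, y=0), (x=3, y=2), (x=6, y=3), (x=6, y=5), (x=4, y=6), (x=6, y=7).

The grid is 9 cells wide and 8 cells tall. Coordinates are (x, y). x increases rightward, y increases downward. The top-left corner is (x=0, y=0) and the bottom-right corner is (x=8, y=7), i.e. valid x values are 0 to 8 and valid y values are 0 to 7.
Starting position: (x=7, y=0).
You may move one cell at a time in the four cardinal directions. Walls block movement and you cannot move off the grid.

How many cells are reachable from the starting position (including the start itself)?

BFS flood-fill from (x=7, y=0):
  Distance 0: (x=7, y=0)
  Distance 1: (x=6, y=0), (x=8, y=0), (x=7, y=1)
  Distance 2: (x=5, y=0), (x=6, y=1), (x=8, y=1), (x=7, y=2)
  Distance 3: (x=5, y=1), (x=6, y=2), (x=8, y=2), (x=7, y=3)
  Distance 4: (x=4, y=1), (x=5, y=2), (x=8, y=3), (x=7, y=4)
  Distance 5: (x=3, y=1), (x=4, y=2), (x=5, y=3), (x=6, y=4), (x=8, y=4), (x=7, y=5)
  Distance 6: (x=3, y=0), (x=2, y=1), (x=4, y=3), (x=5, y=4), (x=8, y=5), (x=7, y=6)
  Distance 7: (x=2, y=0), (x=1, y=1), (x=2, y=2), (x=3, y=3), (x=4, y=4), (x=5, y=5), (x=6, y=6), (x=8, y=6), (x=7, y=7)
  Distance 8: (x=1, y=0), (x=0, y=1), (x=1, y=2), (x=2, y=3), (x=3, y=4), (x=4, y=5), (x=5, y=6), (x=8, y=7)
  Distance 9: (x=0, y=0), (x=0, y=2), (x=1, y=3), (x=2, y=4), (x=3, y=5), (x=5, y=7)
  Distance 10: (x=0, y=3), (x=1, y=4), (x=2, y=5), (x=3, y=6), (x=4, y=7)
  Distance 11: (x=0, y=4), (x=1, y=5), (x=2, y=6), (x=3, y=7)
  Distance 12: (x=0, y=5), (x=1, y=6), (x=2, y=7)
  Distance 13: (x=0, y=6), (x=1, y=7)
  Distance 14: (x=0, y=7)
Total reachable: 66 (grid has 66 open cells total)

Answer: Reachable cells: 66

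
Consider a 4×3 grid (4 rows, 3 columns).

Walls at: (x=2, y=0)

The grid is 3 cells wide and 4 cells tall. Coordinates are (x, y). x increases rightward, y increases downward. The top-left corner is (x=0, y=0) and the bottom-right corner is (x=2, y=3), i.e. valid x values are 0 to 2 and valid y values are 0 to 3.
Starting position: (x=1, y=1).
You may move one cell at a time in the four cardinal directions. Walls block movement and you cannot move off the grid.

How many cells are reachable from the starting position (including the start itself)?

BFS flood-fill from (x=1, y=1):
  Distance 0: (x=1, y=1)
  Distance 1: (x=1, y=0), (x=0, y=1), (x=2, y=1), (x=1, y=2)
  Distance 2: (x=0, y=0), (x=0, y=2), (x=2, y=2), (x=1, y=3)
  Distance 3: (x=0, y=3), (x=2, y=3)
Total reachable: 11 (grid has 11 open cells total)

Answer: Reachable cells: 11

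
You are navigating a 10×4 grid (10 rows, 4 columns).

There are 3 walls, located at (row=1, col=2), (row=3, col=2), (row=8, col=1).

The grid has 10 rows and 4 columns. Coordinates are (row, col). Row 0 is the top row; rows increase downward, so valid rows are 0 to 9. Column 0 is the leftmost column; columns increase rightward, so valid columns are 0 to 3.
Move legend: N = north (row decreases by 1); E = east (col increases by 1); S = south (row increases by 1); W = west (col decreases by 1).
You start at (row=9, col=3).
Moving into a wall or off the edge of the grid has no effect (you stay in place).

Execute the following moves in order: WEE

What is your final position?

Start: (row=9, col=3)
  W (west): (row=9, col=3) -> (row=9, col=2)
  E (east): (row=9, col=2) -> (row=9, col=3)
  E (east): blocked, stay at (row=9, col=3)
Final: (row=9, col=3)

Answer: Final position: (row=9, col=3)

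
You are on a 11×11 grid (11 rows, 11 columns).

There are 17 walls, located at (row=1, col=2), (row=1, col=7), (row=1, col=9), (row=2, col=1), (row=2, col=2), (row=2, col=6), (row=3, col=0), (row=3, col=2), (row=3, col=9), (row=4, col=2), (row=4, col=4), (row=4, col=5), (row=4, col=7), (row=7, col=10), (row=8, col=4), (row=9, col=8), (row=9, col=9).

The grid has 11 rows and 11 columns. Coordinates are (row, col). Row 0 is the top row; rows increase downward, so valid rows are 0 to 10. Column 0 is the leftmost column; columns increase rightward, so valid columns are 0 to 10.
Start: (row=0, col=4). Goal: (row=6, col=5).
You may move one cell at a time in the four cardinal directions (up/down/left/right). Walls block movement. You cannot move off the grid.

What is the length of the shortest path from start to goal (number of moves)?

BFS from (row=0, col=4) until reaching (row=6, col=5):
  Distance 0: (row=0, col=4)
  Distance 1: (row=0, col=3), (row=0, col=5), (row=1, col=4)
  Distance 2: (row=0, col=2), (row=0, col=6), (row=1, col=3), (row=1, col=5), (row=2, col=4)
  Distance 3: (row=0, col=1), (row=0, col=7), (row=1, col=6), (row=2, col=3), (row=2, col=5), (row=3, col=4)
  Distance 4: (row=0, col=0), (row=0, col=8), (row=1, col=1), (row=3, col=3), (row=3, col=5)
  Distance 5: (row=0, col=9), (row=1, col=0), (row=1, col=8), (row=3, col=6), (row=4, col=3)
  Distance 6: (row=0, col=10), (row=2, col=0), (row=2, col=8), (row=3, col=7), (row=4, col=6), (row=5, col=3)
  Distance 7: (row=1, col=10), (row=2, col=7), (row=2, col=9), (row=3, col=8), (row=5, col=2), (row=5, col=4), (row=5, col=6), (row=6, col=3)
  Distance 8: (row=2, col=10), (row=4, col=8), (row=5, col=1), (row=5, col=5), (row=5, col=7), (row=6, col=2), (row=6, col=4), (row=6, col=6), (row=7, col=3)
  Distance 9: (row=3, col=10), (row=4, col=1), (row=4, col=9), (row=5, col=0), (row=5, col=8), (row=6, col=1), (row=6, col=5), (row=6, col=7), (row=7, col=2), (row=7, col=4), (row=7, col=6), (row=8, col=3)  <- goal reached here
One shortest path (9 moves): (row=0, col=4) -> (row=0, col=5) -> (row=1, col=5) -> (row=2, col=5) -> (row=3, col=5) -> (row=3, col=6) -> (row=4, col=6) -> (row=5, col=6) -> (row=5, col=5) -> (row=6, col=5)

Answer: Shortest path length: 9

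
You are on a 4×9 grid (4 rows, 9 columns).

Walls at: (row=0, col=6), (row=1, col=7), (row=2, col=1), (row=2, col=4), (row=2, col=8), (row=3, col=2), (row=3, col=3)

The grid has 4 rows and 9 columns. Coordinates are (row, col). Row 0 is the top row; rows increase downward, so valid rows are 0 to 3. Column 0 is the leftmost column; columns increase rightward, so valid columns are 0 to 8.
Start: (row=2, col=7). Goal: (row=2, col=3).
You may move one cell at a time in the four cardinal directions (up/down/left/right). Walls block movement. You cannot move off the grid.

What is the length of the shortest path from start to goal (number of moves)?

Answer: Shortest path length: 6

Derivation:
BFS from (row=2, col=7) until reaching (row=2, col=3):
  Distance 0: (row=2, col=7)
  Distance 1: (row=2, col=6), (row=3, col=7)
  Distance 2: (row=1, col=6), (row=2, col=5), (row=3, col=6), (row=3, col=8)
  Distance 3: (row=1, col=5), (row=3, col=5)
  Distance 4: (row=0, col=5), (row=1, col=4), (row=3, col=4)
  Distance 5: (row=0, col=4), (row=1, col=3)
  Distance 6: (row=0, col=3), (row=1, col=2), (row=2, col=3)  <- goal reached here
One shortest path (6 moves): (row=2, col=7) -> (row=2, col=6) -> (row=2, col=5) -> (row=1, col=5) -> (row=1, col=4) -> (row=1, col=3) -> (row=2, col=3)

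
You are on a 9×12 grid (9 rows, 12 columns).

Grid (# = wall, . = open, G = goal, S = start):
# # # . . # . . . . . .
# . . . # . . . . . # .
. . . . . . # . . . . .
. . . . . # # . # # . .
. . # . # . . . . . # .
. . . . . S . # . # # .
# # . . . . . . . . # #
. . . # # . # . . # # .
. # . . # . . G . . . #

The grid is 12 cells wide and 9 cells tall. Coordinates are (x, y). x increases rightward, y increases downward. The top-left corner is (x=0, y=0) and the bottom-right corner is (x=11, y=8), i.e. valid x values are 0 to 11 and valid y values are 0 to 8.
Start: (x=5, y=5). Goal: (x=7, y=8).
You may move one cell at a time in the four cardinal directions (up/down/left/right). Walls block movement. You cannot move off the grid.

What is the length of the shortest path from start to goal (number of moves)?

BFS from (x=5, y=5) until reaching (x=7, y=8):
  Distance 0: (x=5, y=5)
  Distance 1: (x=5, y=4), (x=4, y=5), (x=6, y=5), (x=5, y=6)
  Distance 2: (x=6, y=4), (x=3, y=5), (x=4, y=6), (x=6, y=6), (x=5, y=7)
  Distance 3: (x=3, y=4), (x=7, y=4), (x=2, y=5), (x=3, y=6), (x=7, y=6), (x=5, y=8)
  Distance 4: (x=3, y=3), (x=7, y=3), (x=8, y=4), (x=1, y=5), (x=2, y=6), (x=8, y=6), (x=7, y=7), (x=6, y=8)
  Distance 5: (x=3, y=2), (x=7, y=2), (x=2, y=3), (x=4, y=3), (x=1, y=4), (x=9, y=4), (x=0, y=5), (x=8, y=5), (x=9, y=6), (x=2, y=7), (x=8, y=7), (x=7, y=8)  <- goal reached here
One shortest path (5 moves): (x=5, y=5) -> (x=6, y=5) -> (x=6, y=6) -> (x=7, y=6) -> (x=7, y=7) -> (x=7, y=8)

Answer: Shortest path length: 5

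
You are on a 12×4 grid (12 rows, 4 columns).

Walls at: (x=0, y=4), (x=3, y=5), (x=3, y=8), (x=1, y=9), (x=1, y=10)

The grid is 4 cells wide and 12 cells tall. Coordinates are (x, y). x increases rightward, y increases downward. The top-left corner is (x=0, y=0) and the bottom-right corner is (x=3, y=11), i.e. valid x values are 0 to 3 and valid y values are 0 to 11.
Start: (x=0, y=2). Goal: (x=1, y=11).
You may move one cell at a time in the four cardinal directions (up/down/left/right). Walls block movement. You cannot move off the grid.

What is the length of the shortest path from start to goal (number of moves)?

BFS from (x=0, y=2) until reaching (x=1, y=11):
  Distance 0: (x=0, y=2)
  Distance 1: (x=0, y=1), (x=1, y=2), (x=0, y=3)
  Distance 2: (x=0, y=0), (x=1, y=1), (x=2, y=2), (x=1, y=3)
  Distance 3: (x=1, y=0), (x=2, y=1), (x=3, y=2), (x=2, y=3), (x=1, y=4)
  Distance 4: (x=2, y=0), (x=3, y=1), (x=3, y=3), (x=2, y=4), (x=1, y=5)
  Distance 5: (x=3, y=0), (x=3, y=4), (x=0, y=5), (x=2, y=5), (x=1, y=6)
  Distance 6: (x=0, y=6), (x=2, y=6), (x=1, y=7)
  Distance 7: (x=3, y=6), (x=0, y=7), (x=2, y=7), (x=1, y=8)
  Distance 8: (x=3, y=7), (x=0, y=8), (x=2, y=8)
  Distance 9: (x=0, y=9), (x=2, y=9)
  Distance 10: (x=3, y=9), (x=0, y=10), (x=2, y=10)
  Distance 11: (x=3, y=10), (x=0, y=11), (x=2, y=11)
  Distance 12: (x=1, y=11), (x=3, y=11)  <- goal reached here
One shortest path (12 moves): (x=0, y=2) -> (x=1, y=2) -> (x=2, y=2) -> (x=2, y=3) -> (x=2, y=4) -> (x=2, y=5) -> (x=2, y=6) -> (x=2, y=7) -> (x=2, y=8) -> (x=2, y=9) -> (x=2, y=10) -> (x=2, y=11) -> (x=1, y=11)

Answer: Shortest path length: 12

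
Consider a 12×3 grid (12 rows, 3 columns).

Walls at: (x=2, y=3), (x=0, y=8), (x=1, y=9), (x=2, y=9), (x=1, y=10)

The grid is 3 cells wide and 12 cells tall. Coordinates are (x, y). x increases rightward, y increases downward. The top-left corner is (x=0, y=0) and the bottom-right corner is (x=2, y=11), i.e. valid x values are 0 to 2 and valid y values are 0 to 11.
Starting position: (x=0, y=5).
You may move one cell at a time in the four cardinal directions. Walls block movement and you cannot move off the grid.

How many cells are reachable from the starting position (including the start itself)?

Answer: Reachable cells: 25

Derivation:
BFS flood-fill from (x=0, y=5):
  Distance 0: (x=0, y=5)
  Distance 1: (x=0, y=4), (x=1, y=5), (x=0, y=6)
  Distance 2: (x=0, y=3), (x=1, y=4), (x=2, y=5), (x=1, y=6), (x=0, y=7)
  Distance 3: (x=0, y=2), (x=1, y=3), (x=2, y=4), (x=2, y=6), (x=1, y=7)
  Distance 4: (x=0, y=1), (x=1, y=2), (x=2, y=7), (x=1, y=8)
  Distance 5: (x=0, y=0), (x=1, y=1), (x=2, y=2), (x=2, y=8)
  Distance 6: (x=1, y=0), (x=2, y=1)
  Distance 7: (x=2, y=0)
Total reachable: 25 (grid has 31 open cells total)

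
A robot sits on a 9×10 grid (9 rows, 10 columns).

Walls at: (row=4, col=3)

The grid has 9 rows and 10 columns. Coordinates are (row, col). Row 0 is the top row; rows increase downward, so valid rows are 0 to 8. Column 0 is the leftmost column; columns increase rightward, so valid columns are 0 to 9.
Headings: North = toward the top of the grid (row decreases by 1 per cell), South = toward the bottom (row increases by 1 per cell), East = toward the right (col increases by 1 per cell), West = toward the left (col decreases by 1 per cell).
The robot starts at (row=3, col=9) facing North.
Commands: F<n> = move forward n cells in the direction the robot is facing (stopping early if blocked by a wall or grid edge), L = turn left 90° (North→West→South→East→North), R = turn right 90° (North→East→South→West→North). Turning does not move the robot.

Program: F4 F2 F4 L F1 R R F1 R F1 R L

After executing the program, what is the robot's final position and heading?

Answer: Final position: (row=1, col=9), facing South

Derivation:
Start: (row=3, col=9), facing North
  F4: move forward 3/4 (blocked), now at (row=0, col=9)
  F2: move forward 0/2 (blocked), now at (row=0, col=9)
  F4: move forward 0/4 (blocked), now at (row=0, col=9)
  L: turn left, now facing West
  F1: move forward 1, now at (row=0, col=8)
  R: turn right, now facing North
  R: turn right, now facing East
  F1: move forward 1, now at (row=0, col=9)
  R: turn right, now facing South
  F1: move forward 1, now at (row=1, col=9)
  R: turn right, now facing West
  L: turn left, now facing South
Final: (row=1, col=9), facing South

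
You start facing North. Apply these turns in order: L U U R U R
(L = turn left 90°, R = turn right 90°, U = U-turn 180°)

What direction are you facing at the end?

Start: North
  L (left (90° counter-clockwise)) -> West
  U (U-turn (180°)) -> East
  U (U-turn (180°)) -> West
  R (right (90° clockwise)) -> North
  U (U-turn (180°)) -> South
  R (right (90° clockwise)) -> West
Final: West

Answer: Final heading: West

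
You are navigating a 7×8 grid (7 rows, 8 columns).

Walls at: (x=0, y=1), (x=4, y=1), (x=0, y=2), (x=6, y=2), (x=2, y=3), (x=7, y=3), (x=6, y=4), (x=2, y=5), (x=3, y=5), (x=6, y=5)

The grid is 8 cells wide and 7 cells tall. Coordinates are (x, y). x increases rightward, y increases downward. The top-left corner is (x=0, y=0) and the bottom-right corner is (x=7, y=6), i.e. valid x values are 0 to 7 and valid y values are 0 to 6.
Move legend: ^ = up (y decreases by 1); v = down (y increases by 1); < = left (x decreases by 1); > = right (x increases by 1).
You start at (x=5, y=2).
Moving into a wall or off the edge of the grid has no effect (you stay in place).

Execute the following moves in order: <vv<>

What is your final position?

Answer: Final position: (x=4, y=4)

Derivation:
Start: (x=5, y=2)
  < (left): (x=5, y=2) -> (x=4, y=2)
  v (down): (x=4, y=2) -> (x=4, y=3)
  v (down): (x=4, y=3) -> (x=4, y=4)
  < (left): (x=4, y=4) -> (x=3, y=4)
  > (right): (x=3, y=4) -> (x=4, y=4)
Final: (x=4, y=4)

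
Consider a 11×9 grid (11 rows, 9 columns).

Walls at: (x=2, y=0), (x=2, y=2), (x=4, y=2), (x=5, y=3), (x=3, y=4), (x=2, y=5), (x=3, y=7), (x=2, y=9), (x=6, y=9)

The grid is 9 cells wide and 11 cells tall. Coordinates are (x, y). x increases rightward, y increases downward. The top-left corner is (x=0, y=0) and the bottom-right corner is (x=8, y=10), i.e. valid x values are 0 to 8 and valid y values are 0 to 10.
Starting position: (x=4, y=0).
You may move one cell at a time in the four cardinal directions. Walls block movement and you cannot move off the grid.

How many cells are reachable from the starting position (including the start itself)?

Answer: Reachable cells: 90

Derivation:
BFS flood-fill from (x=4, y=0):
  Distance 0: (x=4, y=0)
  Distance 1: (x=3, y=0), (x=5, y=0), (x=4, y=1)
  Distance 2: (x=6, y=0), (x=3, y=1), (x=5, y=1)
  Distance 3: (x=7, y=0), (x=2, y=1), (x=6, y=1), (x=3, y=2), (x=5, y=2)
  Distance 4: (x=8, y=0), (x=1, y=1), (x=7, y=1), (x=6, y=2), (x=3, y=3)
  Distance 5: (x=1, y=0), (x=0, y=1), (x=8, y=1), (x=1, y=2), (x=7, y=2), (x=2, y=3), (x=4, y=3), (x=6, y=3)
  Distance 6: (x=0, y=0), (x=0, y=2), (x=8, y=2), (x=1, y=3), (x=7, y=3), (x=2, y=4), (x=4, y=4), (x=6, y=4)
  Distance 7: (x=0, y=3), (x=8, y=3), (x=1, y=4), (x=5, y=4), (x=7, y=4), (x=4, y=5), (x=6, y=5)
  Distance 8: (x=0, y=4), (x=8, y=4), (x=1, y=5), (x=3, y=5), (x=5, y=5), (x=7, y=5), (x=4, y=6), (x=6, y=6)
  Distance 9: (x=0, y=5), (x=8, y=5), (x=1, y=6), (x=3, y=6), (x=5, y=6), (x=7, y=6), (x=4, y=7), (x=6, y=7)
  Distance 10: (x=0, y=6), (x=2, y=6), (x=8, y=6), (x=1, y=7), (x=5, y=7), (x=7, y=7), (x=4, y=8), (x=6, y=8)
  Distance 11: (x=0, y=7), (x=2, y=7), (x=8, y=7), (x=1, y=8), (x=3, y=8), (x=5, y=8), (x=7, y=8), (x=4, y=9)
  Distance 12: (x=0, y=8), (x=2, y=8), (x=8, y=8), (x=1, y=9), (x=3, y=9), (x=5, y=9), (x=7, y=9), (x=4, y=10)
  Distance 13: (x=0, y=9), (x=8, y=9), (x=1, y=10), (x=3, y=10), (x=5, y=10), (x=7, y=10)
  Distance 14: (x=0, y=10), (x=2, y=10), (x=6, y=10), (x=8, y=10)
Total reachable: 90 (grid has 90 open cells total)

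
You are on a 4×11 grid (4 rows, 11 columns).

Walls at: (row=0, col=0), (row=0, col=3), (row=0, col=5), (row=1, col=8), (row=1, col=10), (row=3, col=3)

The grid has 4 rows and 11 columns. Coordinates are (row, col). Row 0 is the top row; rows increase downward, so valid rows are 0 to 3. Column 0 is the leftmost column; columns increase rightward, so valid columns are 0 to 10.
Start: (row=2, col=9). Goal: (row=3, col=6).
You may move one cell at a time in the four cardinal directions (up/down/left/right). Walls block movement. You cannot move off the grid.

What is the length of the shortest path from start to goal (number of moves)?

BFS from (row=2, col=9) until reaching (row=3, col=6):
  Distance 0: (row=2, col=9)
  Distance 1: (row=1, col=9), (row=2, col=8), (row=2, col=10), (row=3, col=9)
  Distance 2: (row=0, col=9), (row=2, col=7), (row=3, col=8), (row=3, col=10)
  Distance 3: (row=0, col=8), (row=0, col=10), (row=1, col=7), (row=2, col=6), (row=3, col=7)
  Distance 4: (row=0, col=7), (row=1, col=6), (row=2, col=5), (row=3, col=6)  <- goal reached here
One shortest path (4 moves): (row=2, col=9) -> (row=2, col=8) -> (row=2, col=7) -> (row=2, col=6) -> (row=3, col=6)

Answer: Shortest path length: 4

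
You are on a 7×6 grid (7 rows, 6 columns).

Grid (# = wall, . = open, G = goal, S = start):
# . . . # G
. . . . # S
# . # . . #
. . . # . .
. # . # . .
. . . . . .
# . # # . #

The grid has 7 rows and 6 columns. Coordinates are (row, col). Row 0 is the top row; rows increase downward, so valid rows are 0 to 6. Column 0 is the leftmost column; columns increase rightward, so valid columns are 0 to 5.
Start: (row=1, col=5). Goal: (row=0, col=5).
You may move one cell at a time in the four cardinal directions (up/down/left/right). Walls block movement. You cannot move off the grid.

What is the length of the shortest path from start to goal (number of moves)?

BFS from (row=1, col=5) until reaching (row=0, col=5):
  Distance 0: (row=1, col=5)
  Distance 1: (row=0, col=5)  <- goal reached here
One shortest path (1 moves): (row=1, col=5) -> (row=0, col=5)

Answer: Shortest path length: 1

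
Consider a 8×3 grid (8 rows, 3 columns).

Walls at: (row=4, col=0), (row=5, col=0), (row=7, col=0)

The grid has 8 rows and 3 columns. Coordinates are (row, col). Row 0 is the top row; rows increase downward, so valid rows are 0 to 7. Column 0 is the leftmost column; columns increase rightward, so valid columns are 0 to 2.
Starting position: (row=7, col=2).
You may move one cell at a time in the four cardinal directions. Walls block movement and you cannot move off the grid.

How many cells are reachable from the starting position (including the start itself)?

Answer: Reachable cells: 21

Derivation:
BFS flood-fill from (row=7, col=2):
  Distance 0: (row=7, col=2)
  Distance 1: (row=6, col=2), (row=7, col=1)
  Distance 2: (row=5, col=2), (row=6, col=1)
  Distance 3: (row=4, col=2), (row=5, col=1), (row=6, col=0)
  Distance 4: (row=3, col=2), (row=4, col=1)
  Distance 5: (row=2, col=2), (row=3, col=1)
  Distance 6: (row=1, col=2), (row=2, col=1), (row=3, col=0)
  Distance 7: (row=0, col=2), (row=1, col=1), (row=2, col=0)
  Distance 8: (row=0, col=1), (row=1, col=0)
  Distance 9: (row=0, col=0)
Total reachable: 21 (grid has 21 open cells total)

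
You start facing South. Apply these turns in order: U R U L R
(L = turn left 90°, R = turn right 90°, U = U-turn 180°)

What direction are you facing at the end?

Start: South
  U (U-turn (180°)) -> North
  R (right (90° clockwise)) -> East
  U (U-turn (180°)) -> West
  L (left (90° counter-clockwise)) -> South
  R (right (90° clockwise)) -> West
Final: West

Answer: Final heading: West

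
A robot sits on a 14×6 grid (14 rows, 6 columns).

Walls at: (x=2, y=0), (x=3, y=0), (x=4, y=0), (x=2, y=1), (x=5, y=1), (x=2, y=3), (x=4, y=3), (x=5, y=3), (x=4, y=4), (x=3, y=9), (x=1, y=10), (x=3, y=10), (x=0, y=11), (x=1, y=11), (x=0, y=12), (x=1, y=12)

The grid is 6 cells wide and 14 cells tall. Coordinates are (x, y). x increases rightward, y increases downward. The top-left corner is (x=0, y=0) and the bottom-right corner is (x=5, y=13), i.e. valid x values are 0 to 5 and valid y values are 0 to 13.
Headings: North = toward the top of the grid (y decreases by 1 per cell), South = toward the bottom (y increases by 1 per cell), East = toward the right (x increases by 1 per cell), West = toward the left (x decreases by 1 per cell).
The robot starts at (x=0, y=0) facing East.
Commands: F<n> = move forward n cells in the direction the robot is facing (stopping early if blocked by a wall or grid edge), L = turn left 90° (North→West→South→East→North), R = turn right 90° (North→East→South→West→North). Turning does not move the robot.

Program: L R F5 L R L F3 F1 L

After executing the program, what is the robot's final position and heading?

Start: (x=0, y=0), facing East
  L: turn left, now facing North
  R: turn right, now facing East
  F5: move forward 1/5 (blocked), now at (x=1, y=0)
  L: turn left, now facing North
  R: turn right, now facing East
  L: turn left, now facing North
  F3: move forward 0/3 (blocked), now at (x=1, y=0)
  F1: move forward 0/1 (blocked), now at (x=1, y=0)
  L: turn left, now facing West
Final: (x=1, y=0), facing West

Answer: Final position: (x=1, y=0), facing West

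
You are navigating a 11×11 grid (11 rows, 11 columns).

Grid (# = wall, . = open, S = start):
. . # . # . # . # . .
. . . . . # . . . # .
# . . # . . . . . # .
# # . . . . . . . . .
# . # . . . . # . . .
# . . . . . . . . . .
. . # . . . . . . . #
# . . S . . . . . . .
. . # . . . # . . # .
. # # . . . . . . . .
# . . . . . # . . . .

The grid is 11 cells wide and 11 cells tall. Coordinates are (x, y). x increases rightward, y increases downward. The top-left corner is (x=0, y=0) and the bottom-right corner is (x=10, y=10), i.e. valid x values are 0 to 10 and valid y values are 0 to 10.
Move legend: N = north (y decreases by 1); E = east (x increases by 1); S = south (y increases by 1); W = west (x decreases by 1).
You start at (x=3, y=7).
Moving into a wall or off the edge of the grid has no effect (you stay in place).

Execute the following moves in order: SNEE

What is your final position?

Start: (x=3, y=7)
  S (south): (x=3, y=7) -> (x=3, y=8)
  N (north): (x=3, y=8) -> (x=3, y=7)
  E (east): (x=3, y=7) -> (x=4, y=7)
  E (east): (x=4, y=7) -> (x=5, y=7)
Final: (x=5, y=7)

Answer: Final position: (x=5, y=7)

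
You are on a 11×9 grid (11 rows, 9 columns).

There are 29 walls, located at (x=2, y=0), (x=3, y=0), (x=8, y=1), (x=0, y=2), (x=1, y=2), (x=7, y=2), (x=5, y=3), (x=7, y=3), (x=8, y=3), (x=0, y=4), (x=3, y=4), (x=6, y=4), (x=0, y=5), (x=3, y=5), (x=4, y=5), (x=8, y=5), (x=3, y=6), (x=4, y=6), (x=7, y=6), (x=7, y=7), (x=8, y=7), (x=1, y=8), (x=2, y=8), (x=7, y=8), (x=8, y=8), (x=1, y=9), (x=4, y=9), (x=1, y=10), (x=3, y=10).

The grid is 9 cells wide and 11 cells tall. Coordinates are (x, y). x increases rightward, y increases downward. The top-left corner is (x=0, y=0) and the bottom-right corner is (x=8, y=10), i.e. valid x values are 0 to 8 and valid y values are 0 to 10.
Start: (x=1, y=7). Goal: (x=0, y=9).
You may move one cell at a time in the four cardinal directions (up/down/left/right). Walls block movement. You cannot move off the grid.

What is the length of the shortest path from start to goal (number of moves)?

BFS from (x=1, y=7) until reaching (x=0, y=9):
  Distance 0: (x=1, y=7)
  Distance 1: (x=1, y=6), (x=0, y=7), (x=2, y=7)
  Distance 2: (x=1, y=5), (x=0, y=6), (x=2, y=6), (x=3, y=7), (x=0, y=8)
  Distance 3: (x=1, y=4), (x=2, y=5), (x=4, y=7), (x=3, y=8), (x=0, y=9)  <- goal reached here
One shortest path (3 moves): (x=1, y=7) -> (x=0, y=7) -> (x=0, y=8) -> (x=0, y=9)

Answer: Shortest path length: 3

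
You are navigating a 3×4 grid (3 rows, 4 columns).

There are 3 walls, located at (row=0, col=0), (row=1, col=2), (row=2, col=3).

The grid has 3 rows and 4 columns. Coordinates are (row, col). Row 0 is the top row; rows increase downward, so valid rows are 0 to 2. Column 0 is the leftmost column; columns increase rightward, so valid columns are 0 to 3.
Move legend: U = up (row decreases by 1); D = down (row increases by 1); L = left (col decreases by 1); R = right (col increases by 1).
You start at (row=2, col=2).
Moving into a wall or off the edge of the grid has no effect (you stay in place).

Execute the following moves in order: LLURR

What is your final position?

Start: (row=2, col=2)
  L (left): (row=2, col=2) -> (row=2, col=1)
  L (left): (row=2, col=1) -> (row=2, col=0)
  U (up): (row=2, col=0) -> (row=1, col=0)
  R (right): (row=1, col=0) -> (row=1, col=1)
  R (right): blocked, stay at (row=1, col=1)
Final: (row=1, col=1)

Answer: Final position: (row=1, col=1)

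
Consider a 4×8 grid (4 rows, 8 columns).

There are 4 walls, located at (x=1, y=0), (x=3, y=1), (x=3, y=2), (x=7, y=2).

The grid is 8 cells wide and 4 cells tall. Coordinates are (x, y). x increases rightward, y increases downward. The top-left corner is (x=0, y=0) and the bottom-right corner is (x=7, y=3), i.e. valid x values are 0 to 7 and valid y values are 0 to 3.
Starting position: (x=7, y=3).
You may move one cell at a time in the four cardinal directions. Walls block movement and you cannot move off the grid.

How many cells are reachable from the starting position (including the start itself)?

Answer: Reachable cells: 28

Derivation:
BFS flood-fill from (x=7, y=3):
  Distance 0: (x=7, y=3)
  Distance 1: (x=6, y=3)
  Distance 2: (x=6, y=2), (x=5, y=3)
  Distance 3: (x=6, y=1), (x=5, y=2), (x=4, y=3)
  Distance 4: (x=6, y=0), (x=5, y=1), (x=7, y=1), (x=4, y=2), (x=3, y=3)
  Distance 5: (x=5, y=0), (x=7, y=0), (x=4, y=1), (x=2, y=3)
  Distance 6: (x=4, y=0), (x=2, y=2), (x=1, y=3)
  Distance 7: (x=3, y=0), (x=2, y=1), (x=1, y=2), (x=0, y=3)
  Distance 8: (x=2, y=0), (x=1, y=1), (x=0, y=2)
  Distance 9: (x=0, y=1)
  Distance 10: (x=0, y=0)
Total reachable: 28 (grid has 28 open cells total)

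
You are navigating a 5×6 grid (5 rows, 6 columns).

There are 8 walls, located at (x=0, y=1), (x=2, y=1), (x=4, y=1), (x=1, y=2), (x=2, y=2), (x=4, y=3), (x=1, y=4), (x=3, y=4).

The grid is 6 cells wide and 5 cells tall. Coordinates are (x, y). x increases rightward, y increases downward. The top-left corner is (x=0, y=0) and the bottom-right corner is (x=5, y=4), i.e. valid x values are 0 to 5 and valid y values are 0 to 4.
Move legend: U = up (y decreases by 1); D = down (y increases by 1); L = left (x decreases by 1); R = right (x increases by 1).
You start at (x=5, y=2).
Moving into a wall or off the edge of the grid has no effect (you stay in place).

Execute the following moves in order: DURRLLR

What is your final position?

Answer: Final position: (x=4, y=2)

Derivation:
Start: (x=5, y=2)
  D (down): (x=5, y=2) -> (x=5, y=3)
  U (up): (x=5, y=3) -> (x=5, y=2)
  R (right): blocked, stay at (x=5, y=2)
  R (right): blocked, stay at (x=5, y=2)
  L (left): (x=5, y=2) -> (x=4, y=2)
  L (left): (x=4, y=2) -> (x=3, y=2)
  R (right): (x=3, y=2) -> (x=4, y=2)
Final: (x=4, y=2)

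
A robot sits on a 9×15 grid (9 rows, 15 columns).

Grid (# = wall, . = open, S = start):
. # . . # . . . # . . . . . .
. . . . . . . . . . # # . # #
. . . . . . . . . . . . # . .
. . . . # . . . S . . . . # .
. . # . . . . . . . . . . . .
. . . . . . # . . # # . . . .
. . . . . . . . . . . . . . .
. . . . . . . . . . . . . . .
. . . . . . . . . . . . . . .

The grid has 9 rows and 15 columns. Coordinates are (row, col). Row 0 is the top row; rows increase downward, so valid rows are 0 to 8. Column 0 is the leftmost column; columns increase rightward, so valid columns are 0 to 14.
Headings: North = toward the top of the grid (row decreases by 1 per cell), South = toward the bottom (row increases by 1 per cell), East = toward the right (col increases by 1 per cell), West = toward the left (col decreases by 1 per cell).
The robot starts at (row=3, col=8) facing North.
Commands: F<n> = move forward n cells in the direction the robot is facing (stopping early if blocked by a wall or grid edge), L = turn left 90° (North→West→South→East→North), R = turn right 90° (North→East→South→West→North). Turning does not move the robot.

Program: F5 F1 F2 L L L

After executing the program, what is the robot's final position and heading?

Answer: Final position: (row=1, col=8), facing East

Derivation:
Start: (row=3, col=8), facing North
  F5: move forward 2/5 (blocked), now at (row=1, col=8)
  F1: move forward 0/1 (blocked), now at (row=1, col=8)
  F2: move forward 0/2 (blocked), now at (row=1, col=8)
  L: turn left, now facing West
  L: turn left, now facing South
  L: turn left, now facing East
Final: (row=1, col=8), facing East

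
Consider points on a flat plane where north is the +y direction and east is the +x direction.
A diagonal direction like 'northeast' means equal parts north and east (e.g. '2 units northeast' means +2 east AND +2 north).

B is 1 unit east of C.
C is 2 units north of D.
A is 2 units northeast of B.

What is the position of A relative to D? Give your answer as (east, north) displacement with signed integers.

Place D at the origin (east=0, north=0).
  C is 2 units north of D: delta (east=+0, north=+2); C at (east=0, north=2).
  B is 1 unit east of C: delta (east=+1, north=+0); B at (east=1, north=2).
  A is 2 units northeast of B: delta (east=+2, north=+2); A at (east=3, north=4).
Therefore A relative to D: (east=3, north=4).

Answer: A is at (east=3, north=4) relative to D.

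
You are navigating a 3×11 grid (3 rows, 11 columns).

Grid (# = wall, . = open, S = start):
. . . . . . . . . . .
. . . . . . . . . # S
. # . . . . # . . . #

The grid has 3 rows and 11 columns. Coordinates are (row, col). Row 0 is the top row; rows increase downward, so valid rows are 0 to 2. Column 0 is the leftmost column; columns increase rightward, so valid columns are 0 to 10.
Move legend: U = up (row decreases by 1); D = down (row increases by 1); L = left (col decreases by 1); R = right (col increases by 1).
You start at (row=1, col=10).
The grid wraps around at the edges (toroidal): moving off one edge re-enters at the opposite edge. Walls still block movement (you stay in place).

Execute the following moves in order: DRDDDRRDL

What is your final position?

Start: (row=1, col=10)
  D (down): blocked, stay at (row=1, col=10)
  R (right): (row=1, col=10) -> (row=1, col=0)
  D (down): (row=1, col=0) -> (row=2, col=0)
  D (down): (row=2, col=0) -> (row=0, col=0)
  D (down): (row=0, col=0) -> (row=1, col=0)
  R (right): (row=1, col=0) -> (row=1, col=1)
  R (right): (row=1, col=1) -> (row=1, col=2)
  D (down): (row=1, col=2) -> (row=2, col=2)
  L (left): blocked, stay at (row=2, col=2)
Final: (row=2, col=2)

Answer: Final position: (row=2, col=2)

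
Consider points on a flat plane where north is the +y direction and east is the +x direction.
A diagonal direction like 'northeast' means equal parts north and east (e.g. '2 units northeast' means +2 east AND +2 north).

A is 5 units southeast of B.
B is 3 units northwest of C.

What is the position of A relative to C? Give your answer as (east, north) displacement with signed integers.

Place C at the origin (east=0, north=0).
  B is 3 units northwest of C: delta (east=-3, north=+3); B at (east=-3, north=3).
  A is 5 units southeast of B: delta (east=+5, north=-5); A at (east=2, north=-2).
Therefore A relative to C: (east=2, north=-2).

Answer: A is at (east=2, north=-2) relative to C.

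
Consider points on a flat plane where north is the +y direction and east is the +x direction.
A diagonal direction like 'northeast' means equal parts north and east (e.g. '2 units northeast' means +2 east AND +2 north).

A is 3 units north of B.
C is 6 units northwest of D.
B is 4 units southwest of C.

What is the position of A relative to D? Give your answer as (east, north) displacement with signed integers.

Place D at the origin (east=0, north=0).
  C is 6 units northwest of D: delta (east=-6, north=+6); C at (east=-6, north=6).
  B is 4 units southwest of C: delta (east=-4, north=-4); B at (east=-10, north=2).
  A is 3 units north of B: delta (east=+0, north=+3); A at (east=-10, north=5).
Therefore A relative to D: (east=-10, north=5).

Answer: A is at (east=-10, north=5) relative to D.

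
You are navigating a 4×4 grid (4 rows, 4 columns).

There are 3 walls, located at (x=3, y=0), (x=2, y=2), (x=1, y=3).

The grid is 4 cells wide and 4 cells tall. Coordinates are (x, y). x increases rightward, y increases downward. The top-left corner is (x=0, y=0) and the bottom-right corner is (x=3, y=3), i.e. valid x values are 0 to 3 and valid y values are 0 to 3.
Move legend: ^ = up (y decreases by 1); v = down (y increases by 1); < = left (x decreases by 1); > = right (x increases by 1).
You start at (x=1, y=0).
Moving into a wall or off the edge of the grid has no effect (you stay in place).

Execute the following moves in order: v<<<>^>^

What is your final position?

Answer: Final position: (x=2, y=0)

Derivation:
Start: (x=1, y=0)
  v (down): (x=1, y=0) -> (x=1, y=1)
  < (left): (x=1, y=1) -> (x=0, y=1)
  < (left): blocked, stay at (x=0, y=1)
  < (left): blocked, stay at (x=0, y=1)
  > (right): (x=0, y=1) -> (x=1, y=1)
  ^ (up): (x=1, y=1) -> (x=1, y=0)
  > (right): (x=1, y=0) -> (x=2, y=0)
  ^ (up): blocked, stay at (x=2, y=0)
Final: (x=2, y=0)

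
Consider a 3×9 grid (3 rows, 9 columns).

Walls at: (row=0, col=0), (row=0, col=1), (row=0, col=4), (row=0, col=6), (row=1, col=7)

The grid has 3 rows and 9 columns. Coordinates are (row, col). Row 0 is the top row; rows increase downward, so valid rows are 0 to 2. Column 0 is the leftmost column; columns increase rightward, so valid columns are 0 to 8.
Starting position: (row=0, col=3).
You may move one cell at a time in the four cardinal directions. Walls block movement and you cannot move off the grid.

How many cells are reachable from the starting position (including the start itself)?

Answer: Reachable cells: 22

Derivation:
BFS flood-fill from (row=0, col=3):
  Distance 0: (row=0, col=3)
  Distance 1: (row=0, col=2), (row=1, col=3)
  Distance 2: (row=1, col=2), (row=1, col=4), (row=2, col=3)
  Distance 3: (row=1, col=1), (row=1, col=5), (row=2, col=2), (row=2, col=4)
  Distance 4: (row=0, col=5), (row=1, col=0), (row=1, col=6), (row=2, col=1), (row=2, col=5)
  Distance 5: (row=2, col=0), (row=2, col=6)
  Distance 6: (row=2, col=7)
  Distance 7: (row=2, col=8)
  Distance 8: (row=1, col=8)
  Distance 9: (row=0, col=8)
  Distance 10: (row=0, col=7)
Total reachable: 22 (grid has 22 open cells total)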